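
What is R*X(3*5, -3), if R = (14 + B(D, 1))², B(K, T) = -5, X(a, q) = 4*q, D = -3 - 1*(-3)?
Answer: -972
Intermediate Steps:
D = 0 (D = -3 + 3 = 0)
R = 81 (R = (14 - 5)² = 9² = 81)
R*X(3*5, -3) = 81*(4*(-3)) = 81*(-12) = -972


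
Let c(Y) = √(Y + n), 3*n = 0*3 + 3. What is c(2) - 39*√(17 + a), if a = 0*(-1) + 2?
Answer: √3 - 39*√19 ≈ -168.27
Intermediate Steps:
n = 1 (n = (0*3 + 3)/3 = (0 + 3)/3 = (⅓)*3 = 1)
a = 2 (a = 0 + 2 = 2)
c(Y) = √(1 + Y) (c(Y) = √(Y + 1) = √(1 + Y))
c(2) - 39*√(17 + a) = √(1 + 2) - 39*√(17 + 2) = √3 - 39*√19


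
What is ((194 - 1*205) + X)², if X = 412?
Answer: 160801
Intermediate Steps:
((194 - 1*205) + X)² = ((194 - 1*205) + 412)² = ((194 - 205) + 412)² = (-11 + 412)² = 401² = 160801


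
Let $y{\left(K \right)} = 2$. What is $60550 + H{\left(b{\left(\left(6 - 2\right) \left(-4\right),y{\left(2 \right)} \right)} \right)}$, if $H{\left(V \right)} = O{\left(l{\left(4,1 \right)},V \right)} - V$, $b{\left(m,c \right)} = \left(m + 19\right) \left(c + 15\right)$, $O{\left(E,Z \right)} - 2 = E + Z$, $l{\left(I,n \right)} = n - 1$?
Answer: $60552$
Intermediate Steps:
$l{\left(I,n \right)} = -1 + n$
$O{\left(E,Z \right)} = 2 + E + Z$ ($O{\left(E,Z \right)} = 2 + \left(E + Z\right) = 2 + E + Z$)
$b{\left(m,c \right)} = \left(15 + c\right) \left(19 + m\right)$ ($b{\left(m,c \right)} = \left(19 + m\right) \left(15 + c\right) = \left(15 + c\right) \left(19 + m\right)$)
$H{\left(V \right)} = 2$ ($H{\left(V \right)} = \left(2 + \left(-1 + 1\right) + V\right) - V = \left(2 + 0 + V\right) - V = \left(2 + V\right) - V = 2$)
$60550 + H{\left(b{\left(\left(6 - 2\right) \left(-4\right),y{\left(2 \right)} \right)} \right)} = 60550 + 2 = 60552$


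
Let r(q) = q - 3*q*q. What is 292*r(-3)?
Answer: -8760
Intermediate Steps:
r(q) = q - 3*q**2
292*r(-3) = 292*(-3*(1 - 3*(-3))) = 292*(-3*(1 + 9)) = 292*(-3*10) = 292*(-30) = -8760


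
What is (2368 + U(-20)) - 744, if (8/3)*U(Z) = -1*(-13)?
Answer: 13031/8 ≈ 1628.9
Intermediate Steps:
U(Z) = 39/8 (U(Z) = 3*(-1*(-13))/8 = (3/8)*13 = 39/8)
(2368 + U(-20)) - 744 = (2368 + 39/8) - 744 = 18983/8 - 744 = 13031/8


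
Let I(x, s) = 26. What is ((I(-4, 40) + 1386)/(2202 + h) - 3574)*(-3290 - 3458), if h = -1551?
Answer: 2241552568/93 ≈ 2.4103e+7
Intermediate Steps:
((I(-4, 40) + 1386)/(2202 + h) - 3574)*(-3290 - 3458) = ((26 + 1386)/(2202 - 1551) - 3574)*(-3290 - 3458) = (1412/651 - 3574)*(-6748) = -2325262/651*(-6748) = 2241552568/93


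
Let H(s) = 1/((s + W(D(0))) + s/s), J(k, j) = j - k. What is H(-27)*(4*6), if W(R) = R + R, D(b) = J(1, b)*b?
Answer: -12/13 ≈ -0.92308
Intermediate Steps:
D(b) = b*(-1 + b) (D(b) = (b - 1*1)*b = (b - 1)*b = (-1 + b)*b = b*(-1 + b))
W(R) = 2*R
H(s) = 1/(1 + s) (H(s) = 1/((s + 2*(0*(-1 + 0))) + s/s) = 1/((s + 2*(0*(-1))) + 1) = 1/((s + 2*0) + 1) = 1/((s + 0) + 1) = 1/(s + 1) = 1/(1 + s))
H(-27)*(4*6) = (4*6)/(1 - 27) = 24/(-26) = -1/26*24 = -12/13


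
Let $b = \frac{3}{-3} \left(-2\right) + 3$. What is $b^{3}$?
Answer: $125$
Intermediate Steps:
$b = 5$ ($b = 3 \left(- \frac{1}{3}\right) \left(-2\right) + 3 = \left(-1\right) \left(-2\right) + 3 = 2 + 3 = 5$)
$b^{3} = 5^{3} = 125$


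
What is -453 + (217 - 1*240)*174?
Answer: -4455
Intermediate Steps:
-453 + (217 - 1*240)*174 = -453 + (217 - 240)*174 = -453 - 23*174 = -453 - 4002 = -4455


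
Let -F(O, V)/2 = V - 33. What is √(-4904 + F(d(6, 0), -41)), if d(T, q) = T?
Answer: 2*I*√1189 ≈ 68.964*I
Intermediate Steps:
F(O, V) = 66 - 2*V (F(O, V) = -2*(V - 33) = -2*(-33 + V) = 66 - 2*V)
√(-4904 + F(d(6, 0), -41)) = √(-4904 + (66 - 2*(-41))) = √(-4904 + (66 + 82)) = √(-4904 + 148) = √(-4756) = 2*I*√1189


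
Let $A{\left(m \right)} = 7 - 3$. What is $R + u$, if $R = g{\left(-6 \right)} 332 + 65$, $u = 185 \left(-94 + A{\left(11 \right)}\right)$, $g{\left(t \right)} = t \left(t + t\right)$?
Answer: $7319$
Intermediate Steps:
$g{\left(t \right)} = 2 t^{2}$ ($g{\left(t \right)} = t 2 t = 2 t^{2}$)
$A{\left(m \right)} = 4$ ($A{\left(m \right)} = 7 - 3 = 4$)
$u = -16650$ ($u = 185 \left(-94 + 4\right) = 185 \left(-90\right) = -16650$)
$R = 23969$ ($R = 2 \left(-6\right)^{2} \cdot 332 + 65 = 2 \cdot 36 \cdot 332 + 65 = 72 \cdot 332 + 65 = 23904 + 65 = 23969$)
$R + u = 23969 - 16650 = 7319$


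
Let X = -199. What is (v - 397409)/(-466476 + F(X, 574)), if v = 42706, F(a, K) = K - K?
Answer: 354703/466476 ≈ 0.76039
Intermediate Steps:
F(a, K) = 0
(v - 397409)/(-466476 + F(X, 574)) = (42706 - 397409)/(-466476 + 0) = -354703/(-466476) = -354703*(-1/466476) = 354703/466476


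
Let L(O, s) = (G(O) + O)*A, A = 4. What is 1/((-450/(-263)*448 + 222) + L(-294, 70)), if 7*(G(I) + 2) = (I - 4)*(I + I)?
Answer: 263/26282258 ≈ 1.0007e-5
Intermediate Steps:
G(I) = -2 + 2*I*(-4 + I)/7 (G(I) = -2 + ((I - 4)*(I + I))/7 = -2 + ((-4 + I)*(2*I))/7 = -2 + (2*I*(-4 + I))/7 = -2 + 2*I*(-4 + I)/7)
L(O, s) = -8 - 4*O/7 + 8*O²/7 (L(O, s) = ((-2 - 8*O/7 + 2*O²/7) + O)*4 = (-2 - O/7 + 2*O²/7)*4 = -8 - 4*O/7 + 8*O²/7)
1/((-450/(-263)*448 + 222) + L(-294, 70)) = 1/((-450/(-263)*448 + 222) + (-8 - 4/7*(-294) + (8/7)*(-294)²)) = 1/((-450*(-1/263)*448 + 222) + (-8 + 168 + (8/7)*86436)) = 1/(((450/263)*448 + 222) + (-8 + 168 + 98784)) = 1/((201600/263 + 222) + 98944) = 1/(259986/263 + 98944) = 1/(26282258/263) = 263/26282258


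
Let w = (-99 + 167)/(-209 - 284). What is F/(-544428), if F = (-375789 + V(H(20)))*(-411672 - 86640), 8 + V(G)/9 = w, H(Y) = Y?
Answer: -50292623070/146189 ≈ -3.4402e+5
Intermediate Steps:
w = -4/29 (w = 68/(-493) = 68*(-1/493) = -4/29 ≈ -0.13793)
V(G) = -2124/29 (V(G) = -72 + 9*(-4/29) = -72 - 36/29 = -2124/29)
F = 5431603291560/29 (F = (-375789 - 2124/29)*(-411672 - 86640) = -10900005/29*(-498312) = 5431603291560/29 ≈ 1.8730e+11)
F/(-544428) = (5431603291560/29)/(-544428) = (5431603291560/29)*(-1/544428) = -50292623070/146189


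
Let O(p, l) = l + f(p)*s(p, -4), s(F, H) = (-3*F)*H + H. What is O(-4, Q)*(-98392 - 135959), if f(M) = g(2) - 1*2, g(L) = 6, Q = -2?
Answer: 49213710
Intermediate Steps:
s(F, H) = H - 3*F*H (s(F, H) = -3*F*H + H = H - 3*F*H)
f(M) = 4 (f(M) = 6 - 1*2 = 6 - 2 = 4)
O(p, l) = -16 + l + 48*p (O(p, l) = l + 4*(-4*(1 - 3*p)) = l + 4*(-4 + 12*p) = l + (-16 + 48*p) = -16 + l + 48*p)
O(-4, Q)*(-98392 - 135959) = (-16 - 2 + 48*(-4))*(-98392 - 135959) = (-16 - 2 - 192)*(-234351) = -210*(-234351) = 49213710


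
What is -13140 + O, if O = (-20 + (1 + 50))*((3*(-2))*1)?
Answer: -13326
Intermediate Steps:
O = -186 (O = (-20 + 51)*(-6*1) = 31*(-6) = -186)
-13140 + O = -13140 - 186 = -13326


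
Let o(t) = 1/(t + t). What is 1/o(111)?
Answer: 222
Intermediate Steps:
o(t) = 1/(2*t)
1/o(111) = 1/((½)/111) = 1/((½)*(1/111)) = 1/(1/222) = 222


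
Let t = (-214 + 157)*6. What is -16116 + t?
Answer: -16458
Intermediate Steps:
t = -342 (t = -57*6 = -342)
-16116 + t = -16116 - 342 = -16458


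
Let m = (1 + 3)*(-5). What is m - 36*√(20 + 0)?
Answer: -20 - 72*√5 ≈ -181.00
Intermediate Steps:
m = -20 (m = 4*(-5) = -20)
m - 36*√(20 + 0) = -20 - 36*√(20 + 0) = -20 - 72*√5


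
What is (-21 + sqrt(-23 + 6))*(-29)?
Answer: 609 - 29*I*sqrt(17) ≈ 609.0 - 119.57*I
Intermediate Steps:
(-21 + sqrt(-23 + 6))*(-29) = (-21 + sqrt(-17))*(-29) = (-21 + I*sqrt(17))*(-29) = 609 - 29*I*sqrt(17)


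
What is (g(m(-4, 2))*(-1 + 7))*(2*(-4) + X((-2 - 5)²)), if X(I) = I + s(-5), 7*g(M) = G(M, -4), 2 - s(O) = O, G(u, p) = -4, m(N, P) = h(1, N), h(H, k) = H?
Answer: -1152/7 ≈ -164.57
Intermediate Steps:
m(N, P) = 1
s(O) = 2 - O
g(M) = -4/7 (g(M) = (⅐)*(-4) = -4/7)
X(I) = 7 + I (X(I) = I + (2 - 1*(-5)) = I + (2 + 5) = I + 7 = 7 + I)
(g(m(-4, 2))*(-1 + 7))*(2*(-4) + X((-2 - 5)²)) = (-4*(-1 + 7)/7)*(2*(-4) + (7 + (-2 - 5)²)) = (-4/7*6)*(-8 + (7 + (-7)²)) = -24*(-8 + (7 + 49))/7 = -24*(-8 + 56)/7 = -24/7*48 = -1152/7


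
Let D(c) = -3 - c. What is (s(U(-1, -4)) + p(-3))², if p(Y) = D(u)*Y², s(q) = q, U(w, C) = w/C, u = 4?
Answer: 63001/16 ≈ 3937.6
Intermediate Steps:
p(Y) = -7*Y² (p(Y) = (-3 - 1*4)*Y² = (-3 - 4)*Y² = -7*Y²)
(s(U(-1, -4)) + p(-3))² = (-1/(-4) - 7*(-3)²)² = (-1*(-¼) - 7*9)² = (¼ - 63)² = (-251/4)² = 63001/16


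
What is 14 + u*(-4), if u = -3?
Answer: 26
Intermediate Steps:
14 + u*(-4) = 14 - 3*(-4) = 14 + 12 = 26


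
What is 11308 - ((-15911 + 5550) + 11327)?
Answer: 10342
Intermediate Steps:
11308 - ((-15911 + 5550) + 11327) = 11308 - (-10361 + 11327) = 11308 - 1*966 = 11308 - 966 = 10342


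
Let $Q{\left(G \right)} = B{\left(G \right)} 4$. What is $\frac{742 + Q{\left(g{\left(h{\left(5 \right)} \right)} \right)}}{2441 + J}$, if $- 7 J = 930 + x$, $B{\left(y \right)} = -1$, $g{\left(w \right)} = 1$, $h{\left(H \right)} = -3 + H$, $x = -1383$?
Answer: $\frac{2583}{8770} \approx 0.29453$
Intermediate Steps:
$Q{\left(G \right)} = -4$ ($Q{\left(G \right)} = \left(-1\right) 4 = -4$)
$J = \frac{453}{7}$ ($J = - \frac{930 - 1383}{7} = \left(- \frac{1}{7}\right) \left(-453\right) = \frac{453}{7} \approx 64.714$)
$\frac{742 + Q{\left(g{\left(h{\left(5 \right)} \right)} \right)}}{2441 + J} = \frac{742 - 4}{2441 + \frac{453}{7}} = \frac{738}{\frac{17540}{7}} = 738 \cdot \frac{7}{17540} = \frac{2583}{8770}$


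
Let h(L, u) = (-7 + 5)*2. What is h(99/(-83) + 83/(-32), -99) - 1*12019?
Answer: -12023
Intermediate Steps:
h(L, u) = -4 (h(L, u) = -2*2 = -4)
h(99/(-83) + 83/(-32), -99) - 1*12019 = -4 - 1*12019 = -4 - 12019 = -12023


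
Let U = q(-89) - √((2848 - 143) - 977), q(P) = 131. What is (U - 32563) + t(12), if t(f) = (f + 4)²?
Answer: -32176 - 24*√3 ≈ -32218.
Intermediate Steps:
U = 131 - 24*√3 (U = 131 - √((2848 - 143) - 977) = 131 - √(2705 - 977) = 131 - √1728 = 131 - 24*√3 ≈ 89.431)
t(f) = (4 + f)²
(U - 32563) + t(12) = ((131 - 24*√3) - 32563) + (4 + 12)² = (-32432 - 24*√3) + 16² = (-32432 - 24*√3) + 256 = -32176 - 24*√3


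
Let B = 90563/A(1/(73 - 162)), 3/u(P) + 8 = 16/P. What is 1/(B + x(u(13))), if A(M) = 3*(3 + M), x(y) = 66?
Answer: 798/8112775 ≈ 9.8363e-5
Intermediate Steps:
u(P) = 3/(-8 + 16/P)
A(M) = 9 + 3*M
B = 8060107/798 (B = 90563/(9 + 3/(73 - 162)) = 90563/(9 + 3/(-89)) = 90563/(9 + 3*(-1/89)) = 90563/(9 - 3/89) = 90563/(798/89) = 90563*(89/798) = 8060107/798 ≈ 10100.)
1/(B + x(u(13))) = 1/(8060107/798 + 66) = 1/(8112775/798) = 798/8112775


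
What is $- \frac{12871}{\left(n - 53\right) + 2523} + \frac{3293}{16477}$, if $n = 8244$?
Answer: $- \frac{176794265}{176534578} \approx -1.0015$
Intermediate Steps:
$- \frac{12871}{\left(n - 53\right) + 2523} + \frac{3293}{16477} = - \frac{12871}{\left(8244 - 53\right) + 2523} + \frac{3293}{16477} = - \frac{12871}{8191 + 2523} + 3293 \cdot \frac{1}{16477} = - \frac{12871}{10714} + \frac{3293}{16477} = - \frac{176794265}{176534578}$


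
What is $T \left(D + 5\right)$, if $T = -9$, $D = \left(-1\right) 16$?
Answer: $99$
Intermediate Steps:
$D = -16$
$T \left(D + 5\right) = - 9 \left(-16 + 5\right) = \left(-9\right) \left(-11\right) = 99$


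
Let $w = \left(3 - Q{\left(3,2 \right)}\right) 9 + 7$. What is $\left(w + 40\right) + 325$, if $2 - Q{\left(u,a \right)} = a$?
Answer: $399$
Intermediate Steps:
$Q{\left(u,a \right)} = 2 - a$
$w = 34$ ($w = \left(3 - \left(2 - 2\right)\right) 9 + 7 = \left(3 - 0\right) 9 + 7 = \left(3 + 0\right) 9 + 7 = 3 \cdot 9 + 7 = 27 + 7 = 34$)
$\left(w + 40\right) + 325 = \left(34 + 40\right) + 325 = 74 + 325 = 399$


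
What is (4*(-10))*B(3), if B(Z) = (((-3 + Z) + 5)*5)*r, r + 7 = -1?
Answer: 8000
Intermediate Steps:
r = -8 (r = -7 - 1 = -8)
B(Z) = -80 - 40*Z (B(Z) = (((-3 + Z) + 5)*5)*(-8) = ((2 + Z)*5)*(-8) = (10 + 5*Z)*(-8) = -80 - 40*Z)
(4*(-10))*B(3) = (4*(-10))*(-80 - 40*3) = -40*(-80 - 120) = -40*(-200) = 8000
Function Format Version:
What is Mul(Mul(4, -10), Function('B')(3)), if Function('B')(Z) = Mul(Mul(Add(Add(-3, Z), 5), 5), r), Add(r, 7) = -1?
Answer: 8000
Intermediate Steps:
r = -8 (r = Add(-7, -1) = -8)
Function('B')(Z) = Add(-80, Mul(-40, Z)) (Function('B')(Z) = Mul(Mul(Add(Add(-3, Z), 5), 5), -8) = Mul(Mul(Add(2, Z), 5), -8) = Mul(Add(10, Mul(5, Z)), -8) = Add(-80, Mul(-40, Z)))
Mul(Mul(4, -10), Function('B')(3)) = Mul(Mul(4, -10), Add(-80, Mul(-40, 3))) = Mul(-40, Add(-80, -120)) = Mul(-40, -200) = 8000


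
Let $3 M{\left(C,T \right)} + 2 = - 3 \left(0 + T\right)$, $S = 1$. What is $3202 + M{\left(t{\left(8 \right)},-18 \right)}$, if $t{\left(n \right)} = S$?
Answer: $\frac{9658}{3} \approx 3219.3$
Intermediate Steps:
$t{\left(n \right)} = 1$
$M{\left(C,T \right)} = - \frac{2}{3} - T$ ($M{\left(C,T \right)} = - \frac{2}{3} + \frac{\left(-3\right) \left(0 + T\right)}{3} = - \frac{2}{3} + \frac{\left(-3\right) T}{3} = - \frac{2}{3} - T$)
$3202 + M{\left(t{\left(8 \right)},-18 \right)} = 3202 - - \frac{52}{3} = 3202 + \left(- \frac{2}{3} + 18\right) = 3202 + \frac{52}{3} = \frac{9658}{3}$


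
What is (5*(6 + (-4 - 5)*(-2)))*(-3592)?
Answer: -431040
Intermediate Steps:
(5*(6 + (-4 - 5)*(-2)))*(-3592) = (5*(6 - 9*(-2)))*(-3592) = (5*(6 + 18))*(-3592) = (5*24)*(-3592) = 120*(-3592) = -431040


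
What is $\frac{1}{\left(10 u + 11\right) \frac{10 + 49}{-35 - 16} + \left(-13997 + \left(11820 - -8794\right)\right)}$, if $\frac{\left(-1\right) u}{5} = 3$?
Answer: $\frac{51}{345668} \approx 0.00014754$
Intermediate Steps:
$u = -15$ ($u = \left(-5\right) 3 = -15$)
$\frac{1}{\left(10 u + 11\right) \frac{10 + 49}{-35 - 16} + \left(-13997 + \left(11820 - -8794\right)\right)} = \frac{1}{\left(10 \left(-15\right) + 11\right) \frac{10 + 49}{-35 - 16} + \left(-13997 + \left(11820 - -8794\right)\right)} = \frac{1}{\left(-150 + 11\right) \frac{59}{-51} + \left(-13997 + \left(11820 + 8794\right)\right)} = \frac{1}{- 139 \cdot 59 \left(- \frac{1}{51}\right) + \left(-13997 + 20614\right)} = \frac{1}{\left(-139\right) \left(- \frac{59}{51}\right) + 6617} = \frac{1}{\frac{8201}{51} + 6617} = \frac{1}{\frac{345668}{51}} = \frac{51}{345668}$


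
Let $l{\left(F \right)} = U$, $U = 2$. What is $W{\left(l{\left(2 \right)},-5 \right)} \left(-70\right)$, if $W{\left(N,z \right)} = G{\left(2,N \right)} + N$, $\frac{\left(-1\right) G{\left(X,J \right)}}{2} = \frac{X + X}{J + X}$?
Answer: $0$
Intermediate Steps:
$G{\left(X,J \right)} = - \frac{4 X}{J + X}$ ($G{\left(X,J \right)} = - 2 \frac{X + X}{J + X} = - 2 \frac{2 X}{J + X} = - \frac{4 X}{J + X}$)
$l{\left(F \right)} = 2$
$W{\left(N,z \right)} = N - \frac{8}{2 + N}$ ($W{\left(N,z \right)} = \left(-4\right) 2 \frac{1}{N + 2} + N = \left(-4\right) 2 \frac{1}{2 + N} + N = - \frac{8}{2 + N} + N = N - \frac{8}{2 + N}$)
$W{\left(l{\left(2 \right)},-5 \right)} \left(-70\right) = \frac{-8 + 2 \left(2 + 2\right)}{2 + 2} \left(-70\right) = \frac{-8 + 2 \cdot 4}{4} \left(-70\right) = \frac{-8 + 8}{4} \left(-70\right) = \frac{1}{4} \cdot 0 \left(-70\right) = 0 \left(-70\right) = 0$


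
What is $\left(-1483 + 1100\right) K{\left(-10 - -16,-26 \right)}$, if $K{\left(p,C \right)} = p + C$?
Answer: $7660$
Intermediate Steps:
$K{\left(p,C \right)} = C + p$
$\left(-1483 + 1100\right) K{\left(-10 - -16,-26 \right)} = \left(-1483 + 1100\right) \left(-26 - -6\right) = - 383 \left(-26 + \left(-10 + 16\right)\right) = - 383 \left(-26 + 6\right) = \left(-383\right) \left(-20\right) = 7660$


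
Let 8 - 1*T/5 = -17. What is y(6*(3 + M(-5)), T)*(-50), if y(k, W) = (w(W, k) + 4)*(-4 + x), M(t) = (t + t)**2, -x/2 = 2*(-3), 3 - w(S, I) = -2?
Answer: -3600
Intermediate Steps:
T = 125 (T = 40 - 5*(-17) = 40 + 85 = 125)
w(S, I) = 5 (w(S, I) = 3 - 1*(-2) = 3 + 2 = 5)
x = 12 (x = -4*(-3) = -2*(-6) = 12)
M(t) = 4*t**2 (M(t) = (2*t)**2 = 4*t**2)
y(k, W) = 72 (y(k, W) = (5 + 4)*(-4 + 12) = 9*8 = 72)
y(6*(3 + M(-5)), T)*(-50) = 72*(-50) = -3600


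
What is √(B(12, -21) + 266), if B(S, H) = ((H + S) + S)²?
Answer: 5*√11 ≈ 16.583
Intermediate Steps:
B(S, H) = (H + 2*S)²
√(B(12, -21) + 266) = √((-21 + 2*12)² + 266) = √((-21 + 24)² + 266) = √(3² + 266) = √(9 + 266) = √275 = 5*√11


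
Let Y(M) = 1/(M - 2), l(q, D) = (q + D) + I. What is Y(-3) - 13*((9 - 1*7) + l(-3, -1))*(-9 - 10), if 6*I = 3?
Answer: -3707/10 ≈ -370.70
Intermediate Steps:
I = 1/2 (I = (1/6)*3 = 1/2 ≈ 0.50000)
l(q, D) = 1/2 + D + q (l(q, D) = (q + D) + 1/2 = (D + q) + 1/2 = 1/2 + D + q)
Y(M) = 1/(-2 + M)
Y(-3) - 13*((9 - 1*7) + l(-3, -1))*(-9 - 10) = 1/(-2 - 3) - 13*((9 - 1*7) + (1/2 - 1 - 3))*(-9 - 10) = 1/(-5) - 13*((9 - 7) - 7/2)*(-19) = -1/5 - 13*(2 - 7/2)*(-19) = -1/5 - (-39)*(-19)/2 = -1/5 - 13*57/2 = -1/5 - 741/2 = -3707/10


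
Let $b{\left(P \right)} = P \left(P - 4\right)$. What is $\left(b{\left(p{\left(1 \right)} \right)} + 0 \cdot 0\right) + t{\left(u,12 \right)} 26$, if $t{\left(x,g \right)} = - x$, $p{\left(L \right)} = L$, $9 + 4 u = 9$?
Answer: $-3$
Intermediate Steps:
$u = 0$ ($u = - \frac{9}{4} + \frac{1}{4} \cdot 9 = - \frac{9}{4} + \frac{9}{4} = 0$)
$b{\left(P \right)} = P \left(-4 + P\right)$
$\left(b{\left(p{\left(1 \right)} \right)} + 0 \cdot 0\right) + t{\left(u,12 \right)} 26 = \left(1 \left(-4 + 1\right) + 0 \cdot 0\right) + \left(-1\right) 0 \cdot 26 = \left(1 \left(-3\right) + 0\right) + 0 \cdot 26 = \left(-3 + 0\right) + 0 = -3 + 0 = -3$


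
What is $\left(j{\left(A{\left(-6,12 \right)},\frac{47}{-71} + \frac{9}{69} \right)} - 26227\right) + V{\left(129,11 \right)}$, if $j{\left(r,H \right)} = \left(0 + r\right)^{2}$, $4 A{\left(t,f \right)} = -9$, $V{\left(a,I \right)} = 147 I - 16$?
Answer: $- \frac{393935}{16} \approx -24621.0$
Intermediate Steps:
$V{\left(a,I \right)} = -16 + 147 I$
$A{\left(t,f \right)} = - \frac{9}{4}$ ($A{\left(t,f \right)} = \frac{1}{4} \left(-9\right) = - \frac{9}{4}$)
$j{\left(r,H \right)} = r^{2}$
$\left(j{\left(A{\left(-6,12 \right)},\frac{47}{-71} + \frac{9}{69} \right)} - 26227\right) + V{\left(129,11 \right)} = \left(\left(- \frac{9}{4}\right)^{2} - 26227\right) + \left(-16 + 147 \cdot 11\right) = \left(\frac{81}{16} - 26227\right) + \left(-16 + 1617\right) = - \frac{419551}{16} + 1601 = - \frac{393935}{16}$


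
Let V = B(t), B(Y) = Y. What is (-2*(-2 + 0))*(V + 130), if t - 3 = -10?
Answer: 492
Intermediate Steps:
t = -7 (t = 3 - 10 = -7)
V = -7
(-2*(-2 + 0))*(V + 130) = (-2*(-2 + 0))*(-7 + 130) = -2*(-2)*123 = 4*123 = 492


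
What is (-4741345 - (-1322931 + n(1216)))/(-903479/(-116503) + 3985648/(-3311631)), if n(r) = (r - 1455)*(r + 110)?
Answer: -239321011247577900/505529823061 ≈ -4.7341e+5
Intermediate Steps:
n(r) = (-1455 + r)*(110 + r)
(-4741345 - (-1322931 + n(1216)))/(-903479/(-116503) + 3985648/(-3311631)) = (-4741345 - (-1322931 + (-160050 + 1216**2 - 1345*1216)))/(-903479/(-116503) + 3985648/(-3311631)) = (-4741345 - (-1322931 + (-160050 + 1478656 - 1635520)))/(-903479*(-1/116503) + 3985648*(-1/3311631)) = (-4741345 - (-1322931 - 316914))/(903479/116503 - 3985648/3311631) = (-4741345 - 1*(-1639845))/(2527649115305/385814946393) = (-4741345 + 1639845)*(385814946393/2527649115305) = -3101500*385814946393/2527649115305 = -239321011247577900/505529823061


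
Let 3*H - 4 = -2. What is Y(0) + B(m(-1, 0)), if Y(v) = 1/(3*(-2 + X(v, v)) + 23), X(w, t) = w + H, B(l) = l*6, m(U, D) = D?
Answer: 1/19 ≈ 0.052632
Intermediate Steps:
H = 2/3 (H = 4/3 + (1/3)*(-2) = 4/3 - 2/3 = 2/3 ≈ 0.66667)
B(l) = 6*l
X(w, t) = 2/3 + w (X(w, t) = w + 2/3 = 2/3 + w)
Y(v) = 1/(19 + 3*v) (Y(v) = 1/(3*(-2 + (2/3 + v)) + 23) = 1/(3*(-4/3 + v) + 23) = 1/((-4 + 3*v) + 23) = 1/(19 + 3*v))
Y(0) + B(m(-1, 0)) = 1/(19 + 3*0) + 6*0 = 1/(19 + 0) + 0 = 1/19 + 0 = 1/19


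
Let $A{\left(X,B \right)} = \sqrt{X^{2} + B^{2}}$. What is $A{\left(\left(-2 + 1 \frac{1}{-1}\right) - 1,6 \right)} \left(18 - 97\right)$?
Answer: $- 158 \sqrt{13} \approx -569.68$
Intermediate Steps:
$A{\left(X,B \right)} = \sqrt{B^{2} + X^{2}}$
$A{\left(\left(-2 + 1 \frac{1}{-1}\right) - 1,6 \right)} \left(18 - 97\right) = \sqrt{6^{2} + \left(\left(-2 + 1 \frac{1}{-1}\right) - 1\right)^{2}} \left(18 - 97\right) = \sqrt{36 + \left(\left(-2 + 1 \left(-1\right)\right) - 1\right)^{2}} \left(-79\right) = \sqrt{36 + \left(\left(-2 - 1\right) - 1\right)^{2}} \left(-79\right) = \sqrt{36 + \left(-3 - 1\right)^{2}} \left(-79\right) = \sqrt{36 + \left(-4\right)^{2}} \left(-79\right) = \sqrt{36 + 16} \left(-79\right) = \sqrt{52} \left(-79\right) = 2 \sqrt{13} \left(-79\right) = - 158 \sqrt{13}$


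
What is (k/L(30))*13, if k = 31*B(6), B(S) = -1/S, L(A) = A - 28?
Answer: -403/12 ≈ -33.583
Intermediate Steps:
L(A) = -28 + A
k = -31/6 (k = 31*(-1/6) = 31*(-1*⅙) = 31*(-⅙) = -31/6 ≈ -5.1667)
(k/L(30))*13 = -31/(6*(-28 + 30))*13 = -31/6/2*13 = -31/6*½*13 = -31/12*13 = -403/12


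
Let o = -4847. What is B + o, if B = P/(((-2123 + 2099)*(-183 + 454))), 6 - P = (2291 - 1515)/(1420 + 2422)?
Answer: -30279660493/6247092 ≈ -4847.0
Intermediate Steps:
P = 11138/1921 (P = 6 - (2291 - 1515)/(1420 + 2422) = 6 - 776/3842 = 6 - 1*388/1921 = 6 - 388/1921 = 11138/1921 ≈ 5.7980)
B = -5569/6247092 (B = 11138/(1921*(((-2123 + 2099)*(-183 + 454)))) = 11138/(1921*((-24*271))) = (11138/1921)/(-6504) = (11138/1921)*(-1/6504) = -5569/6247092 ≈ -0.00089145)
B + o = -5569/6247092 - 4847 = -30279660493/6247092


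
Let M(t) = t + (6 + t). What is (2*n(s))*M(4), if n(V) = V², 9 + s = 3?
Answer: 1008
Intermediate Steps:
s = -6 (s = -9 + 3 = -6)
M(t) = 6 + 2*t
(2*n(s))*M(4) = (2*(-6)²)*(6 + 2*4) = (2*36)*(6 + 8) = 72*14 = 1008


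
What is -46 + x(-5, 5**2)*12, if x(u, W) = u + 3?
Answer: -70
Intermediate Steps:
x(u, W) = 3 + u
-46 + x(-5, 5**2)*12 = -46 + (3 - 5)*12 = -46 - 2*12 = -46 - 24 = -70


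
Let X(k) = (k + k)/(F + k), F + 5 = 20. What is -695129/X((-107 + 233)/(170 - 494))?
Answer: 182818927/14 ≈ 1.3058e+7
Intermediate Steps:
F = 15 (F = -5 + 20 = 15)
X(k) = 2*k/(15 + k) (X(k) = (k + k)/(15 + k) = (2*k)/(15 + k) = 2*k/(15 + k))
-695129/X((-107 + 233)/(170 - 494)) = -695129*(15 + (-107 + 233)/(170 - 494))*(170 - 494)/(2*(-107 + 233)) = -695129/(2*(126/(-324))/(15 + 126/(-324))) = -695129/(2*(126*(-1/324))/(15 + 126*(-1/324))) = -695129/(2*(-7/18)/(15 - 7/18)) = -695129/(2*(-7/18)/(263/18)) = -695129/(2*(-7/18)*(18/263)) = -695129/(-14/263) = -695129*(-263/14) = 182818927/14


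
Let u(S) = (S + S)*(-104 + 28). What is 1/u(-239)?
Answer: 1/36328 ≈ 2.7527e-5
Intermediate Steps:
u(S) = -152*S (u(S) = (2*S)*(-76) = -152*S)
1/u(-239) = 1/(-152*(-239)) = 1/36328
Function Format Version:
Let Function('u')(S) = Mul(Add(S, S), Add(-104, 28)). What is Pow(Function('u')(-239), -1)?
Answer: Rational(1, 36328) ≈ 2.7527e-5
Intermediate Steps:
Function('u')(S) = Mul(-152, S) (Function('u')(S) = Mul(Mul(2, S), -76) = Mul(-152, S))
Pow(Function('u')(-239), -1) = Pow(Mul(-152, -239), -1) = Pow(36328, -1) = Rational(1, 36328)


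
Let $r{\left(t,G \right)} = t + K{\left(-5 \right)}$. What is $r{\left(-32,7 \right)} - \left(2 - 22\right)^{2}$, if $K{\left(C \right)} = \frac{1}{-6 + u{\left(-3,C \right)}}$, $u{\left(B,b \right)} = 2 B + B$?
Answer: $- \frac{6481}{15} \approx -432.07$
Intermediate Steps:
$u{\left(B,b \right)} = 3 B$
$K{\left(C \right)} = - \frac{1}{15}$ ($K{\left(C \right)} = \frac{1}{-6 + 3 \left(-3\right)} = \frac{1}{-6 - 9} = \frac{1}{-15} = - \frac{1}{15}$)
$r{\left(t,G \right)} = - \frac{1}{15} + t$ ($r{\left(t,G \right)} = t - \frac{1}{15} = - \frac{1}{15} + t$)
$r{\left(-32,7 \right)} - \left(2 - 22\right)^{2} = \left(- \frac{1}{15} - 32\right) - \left(2 - 22\right)^{2} = - \frac{481}{15} - \left(-20\right)^{2} = - \frac{481}{15} - 400 = - \frac{6481}{15}$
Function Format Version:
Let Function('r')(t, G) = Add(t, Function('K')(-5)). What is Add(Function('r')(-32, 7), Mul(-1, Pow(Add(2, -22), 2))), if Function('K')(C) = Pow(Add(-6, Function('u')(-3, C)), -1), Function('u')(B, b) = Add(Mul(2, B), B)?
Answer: Rational(-6481, 15) ≈ -432.07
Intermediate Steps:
Function('u')(B, b) = Mul(3, B)
Function('K')(C) = Rational(-1, 15) (Function('K')(C) = Pow(Add(-6, Mul(3, -3)), -1) = Pow(Add(-6, -9), -1) = Pow(-15, -1) = Rational(-1, 15))
Function('r')(t, G) = Add(Rational(-1, 15), t) (Function('r')(t, G) = Add(t, Rational(-1, 15)) = Add(Rational(-1, 15), t))
Add(Function('r')(-32, 7), Mul(-1, Pow(Add(2, -22), 2))) = Add(Add(Rational(-1, 15), -32), Mul(-1, Pow(Add(2, -22), 2))) = Add(Rational(-481, 15), Mul(-1, Pow(-20, 2))) = Add(Rational(-481, 15), Mul(-1, 400)) = Add(Rational(-481, 15), -400) = Rational(-6481, 15)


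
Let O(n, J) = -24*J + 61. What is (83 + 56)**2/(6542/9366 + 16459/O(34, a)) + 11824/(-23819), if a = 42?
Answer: -2041800753756739/1762126285340 ≈ -1158.7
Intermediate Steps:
O(n, J) = 61 - 24*J
(83 + 56)**2/(6542/9366 + 16459/O(34, a)) + 11824/(-23819) = (83 + 56)**2/(6542/9366 + 16459/(61 - 24*42)) + 11824/(-23819) = 139**2/(6542*(1/9366) + 16459/(61 - 1008)) + 11824*(-1/23819) = 19321/(3271/4683 + 16459/(-947)) - 11824/23819 = 19321/(3271/4683 + 16459*(-1/947)) - 11824/23819 = 19321/(3271/4683 - 16459/947) - 11824/23819 = 19321/(-73979860/4434801) - 11824/23819 = 19321*(-4434801/73979860) - 11824/23819 = -85684790121/73979860 - 11824/23819 = -2041800753756739/1762126285340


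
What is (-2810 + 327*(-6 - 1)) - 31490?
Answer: -36589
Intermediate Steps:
(-2810 + 327*(-6 - 1)) - 31490 = (-2810 + 327*(-7)) - 31490 = (-2810 - 2289) - 31490 = -5099 - 31490 = -36589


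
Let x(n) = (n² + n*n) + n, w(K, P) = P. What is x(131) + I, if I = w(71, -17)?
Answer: 34436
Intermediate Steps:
I = -17
x(n) = n + 2*n² (x(n) = (n² + n²) + n = 2*n² + n = n + 2*n²)
x(131) + I = 131*(1 + 2*131) - 17 = 131*(1 + 262) - 17 = 131*263 - 17 = 34453 - 17 = 34436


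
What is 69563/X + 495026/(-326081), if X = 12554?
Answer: 2352659457/584802982 ≈ 4.0230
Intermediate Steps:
69563/X + 495026/(-326081) = 69563/12554 + 495026/(-326081) = 69563*(1/12554) + 495026*(-1/326081) = 69563/12554 - 70718/46583 = 2352659457/584802982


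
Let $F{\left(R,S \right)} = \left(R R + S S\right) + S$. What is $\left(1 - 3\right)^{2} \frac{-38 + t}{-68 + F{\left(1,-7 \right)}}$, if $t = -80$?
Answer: $\frac{472}{25} \approx 18.88$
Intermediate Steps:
$F{\left(R,S \right)} = S + R^{2} + S^{2}$ ($F{\left(R,S \right)} = \left(R^{2} + S^{2}\right) + S = S + R^{2} + S^{2}$)
$\left(1 - 3\right)^{2} \frac{-38 + t}{-68 + F{\left(1,-7 \right)}} = \left(1 - 3\right)^{2} \frac{-38 - 80}{-68 + \left(-7 + 1^{2} + \left(-7\right)^{2}\right)} = \left(-2\right)^{2} \left(- \frac{118}{-68 + \left(-7 + 1 + 49\right)}\right) = 4 \left(- \frac{118}{-68 + 43}\right) = 4 \left(- \frac{118}{-25}\right) = 4 \left(\left(-118\right) \left(- \frac{1}{25}\right)\right) = 4 \cdot \frac{118}{25} = \frac{472}{25}$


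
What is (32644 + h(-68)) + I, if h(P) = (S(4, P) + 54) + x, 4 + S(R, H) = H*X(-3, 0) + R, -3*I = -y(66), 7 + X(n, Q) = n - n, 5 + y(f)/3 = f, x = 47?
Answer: 33282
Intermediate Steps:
y(f) = -15 + 3*f
X(n, Q) = -7 (X(n, Q) = -7 + (n - n) = -7 + 0 = -7)
I = 61 (I = -(-1)*(-15 + 3*66)/3 = -(-1)*(-15 + 198)/3 = -(-1)*183/3 = -⅓*(-183) = 61)
S(R, H) = -4 + R - 7*H (S(R, H) = -4 + (H*(-7) + R) = -4 + (-7*H + R) = -4 + (R - 7*H) = -4 + R - 7*H)
h(P) = 101 - 7*P (h(P) = ((-4 + 4 - 7*P) + 54) + 47 = (-7*P + 54) + 47 = (54 - 7*P) + 47 = 101 - 7*P)
(32644 + h(-68)) + I = (32644 + (101 - 7*(-68))) + 61 = (32644 + (101 + 476)) + 61 = (32644 + 577) + 61 = 33221 + 61 = 33282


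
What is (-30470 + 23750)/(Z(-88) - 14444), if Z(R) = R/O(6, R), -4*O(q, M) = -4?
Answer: 80/173 ≈ 0.46243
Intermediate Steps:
O(q, M) = 1 (O(q, M) = -¼*(-4) = 1)
Z(R) = R (Z(R) = R/1 = R*1 = R)
(-30470 + 23750)/(Z(-88) - 14444) = (-30470 + 23750)/(-88 - 14444) = -6720/(-14532) = -6720*(-1/14532) = 80/173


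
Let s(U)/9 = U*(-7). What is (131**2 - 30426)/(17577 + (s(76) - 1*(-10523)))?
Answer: -13265/23312 ≈ -0.56902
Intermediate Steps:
s(U) = -63*U (s(U) = 9*(U*(-7)) = 9*(-7*U) = -63*U)
(131**2 - 30426)/(17577 + (s(76) - 1*(-10523))) = (131**2 - 30426)/(17577 + (-63*76 - 1*(-10523))) = (17161 - 30426)/(17577 + (-4788 + 10523)) = -13265/(17577 + 5735) = -13265/23312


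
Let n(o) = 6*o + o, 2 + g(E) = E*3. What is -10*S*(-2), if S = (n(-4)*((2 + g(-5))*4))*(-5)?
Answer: -168000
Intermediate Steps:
g(E) = -2 + 3*E (g(E) = -2 + E*3 = -2 + 3*E)
n(o) = 7*o
S = -8400 (S = ((7*(-4))*((2 + (-2 + 3*(-5)))*4))*(-5) = -28*(2 + (-2 - 15))*4*(-5) = -28*(2 - 17)*4*(-5) = -(-420)*4*(-5) = -28*(-60)*(-5) = 1680*(-5) = -8400)
-10*S*(-2) = -10*(-8400)*(-2) = 84000*(-2) = -168000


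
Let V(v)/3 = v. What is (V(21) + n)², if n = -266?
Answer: 41209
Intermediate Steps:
V(v) = 3*v
(V(21) + n)² = (3*21 - 266)² = (63 - 266)² = (-203)² = 41209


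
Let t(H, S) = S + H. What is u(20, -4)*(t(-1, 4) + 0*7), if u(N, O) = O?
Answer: -12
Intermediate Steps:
t(H, S) = H + S
u(20, -4)*(t(-1, 4) + 0*7) = -4*((-1 + 4) + 0*7) = -4*(3 + 0) = -4*3 = -12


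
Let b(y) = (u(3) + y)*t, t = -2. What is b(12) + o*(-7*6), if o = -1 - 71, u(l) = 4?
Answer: 2992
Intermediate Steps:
b(y) = -8 - 2*y (b(y) = (4 + y)*(-2) = -8 - 2*y)
o = -72
b(12) + o*(-7*6) = (-8 - 2*12) - (-504)*6 = (-8 - 24) - 72*(-42) = -32 + 3024 = 2992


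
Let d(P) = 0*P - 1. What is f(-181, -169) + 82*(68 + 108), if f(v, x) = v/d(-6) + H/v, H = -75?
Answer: 2645028/181 ≈ 14613.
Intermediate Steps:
d(P) = -1 (d(P) = 0 - 1 = -1)
f(v, x) = -v - 75/v (f(v, x) = v/(-1) - 75/v = v*(-1) - 75/v = -v - 75/v)
f(-181, -169) + 82*(68 + 108) = (-1*(-181) - 75/(-181)) + 82*(68 + 108) = (181 - 75*(-1/181)) + 82*176 = (181 + 75/181) + 14432 = 32836/181 + 14432 = 2645028/181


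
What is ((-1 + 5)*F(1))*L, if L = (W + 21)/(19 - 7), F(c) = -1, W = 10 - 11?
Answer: -20/3 ≈ -6.6667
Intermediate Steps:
W = -1
L = 5/3 (L = (-1 + 21)/(19 - 7) = 20/12 = 20*(1/12) = 5/3 ≈ 1.6667)
((-1 + 5)*F(1))*L = ((-1 + 5)*(-1))*(5/3) = (4*(-1))*(5/3) = -4*5/3 = -20/3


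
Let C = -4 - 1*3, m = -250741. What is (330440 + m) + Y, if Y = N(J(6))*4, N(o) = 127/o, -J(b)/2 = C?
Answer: 558147/7 ≈ 79735.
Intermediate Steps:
C = -7 (C = -4 - 3 = -7)
J(b) = 14 (J(b) = -2*(-7) = 14)
Y = 254/7 (Y = (127/14)*4 = 254/7 ≈ 36.286)
(330440 + m) + Y = (330440 - 250741) + 254/7 = 79699 + 254/7 = 558147/7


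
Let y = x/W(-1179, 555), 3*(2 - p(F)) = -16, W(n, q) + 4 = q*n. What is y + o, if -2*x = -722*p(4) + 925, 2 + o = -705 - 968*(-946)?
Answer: 3592458444865/3926094 ≈ 9.1502e+5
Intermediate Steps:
W(n, q) = -4 + n*q (W(n, q) = -4 + q*n = -4 + n*q)
p(F) = 22/3 (p(F) = 2 - 1/3*(-16) = 2 + 16/3 = 22/3)
o = 915021 (o = -2 + (-705 - 968*(-946)) = -2 + (-705 + 915728) = -2 + 915023 = 915021)
x = 13109/6 (x = -(-722*22/3 + 925)/2 = -(-15884/3 + 925)/2 = -1/2*(-13109/3) = 13109/6 ≈ 2184.8)
y = -13109/3926094 (y = 13109/(6*(-4 - 1179*555)) = 13109/(6*(-4 - 654345)) = (13109/6)/(-654349) = (13109/6)*(-1/654349) = -13109/3926094 ≈ -0.0033389)
y + o = -13109/3926094 + 915021 = 3592458444865/3926094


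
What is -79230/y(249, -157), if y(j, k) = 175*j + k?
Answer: -39615/21709 ≈ -1.8248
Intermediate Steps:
y(j, k) = k + 175*j
-79230/y(249, -157) = -79230/(-157 + 175*249) = -79230/(-157 + 43575) = -79230/43418 = -79230*1/43418 = -39615/21709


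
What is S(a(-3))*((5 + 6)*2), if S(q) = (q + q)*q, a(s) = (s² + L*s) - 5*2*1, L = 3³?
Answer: 295856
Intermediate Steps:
L = 27
a(s) = -10 + s² + 27*s (a(s) = (s² + 27*s) - 5*2*1 = (s² + 27*s) - 10*1 = (s² + 27*s) - 10 = -10 + s² + 27*s)
S(q) = 2*q² (S(q) = (2*q)*q = 2*q²)
S(a(-3))*((5 + 6)*2) = (2*(-10 + (-3)² + 27*(-3))²)*((5 + 6)*2) = (2*(-10 + 9 - 81)²)*(11*2) = (2*(-82)²)*22 = (2*6724)*22 = 13448*22 = 295856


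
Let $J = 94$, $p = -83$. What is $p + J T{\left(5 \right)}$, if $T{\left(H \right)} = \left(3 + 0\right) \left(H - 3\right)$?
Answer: $481$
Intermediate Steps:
$T{\left(H \right)} = -9 + 3 H$ ($T{\left(H \right)} = 3 \left(-3 + H\right) = -9 + 3 H$)
$p + J T{\left(5 \right)} = -83 + 94 \left(-9 + 3 \cdot 5\right) = -83 + 94 \left(-9 + 15\right) = -83 + 94 \cdot 6 = -83 + 564 = 481$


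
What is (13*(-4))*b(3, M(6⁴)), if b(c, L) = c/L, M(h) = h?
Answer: -13/108 ≈ -0.12037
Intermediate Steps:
(13*(-4))*b(3, M(6⁴)) = (13*(-4))*(3/(6⁴)) = -156/1296 = -52*1/432 = -13/108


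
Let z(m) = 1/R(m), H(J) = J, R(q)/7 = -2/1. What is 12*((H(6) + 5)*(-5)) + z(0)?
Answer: -9241/14 ≈ -660.07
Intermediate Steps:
R(q) = -14 (R(q) = 7*(-2/1) = 7*(-2*1) = 7*(-2) = -14)
z(m) = -1/14 (z(m) = 1/(-14) = -1/14)
12*((H(6) + 5)*(-5)) + z(0) = 12*((6 + 5)*(-5)) - 1/14 = 12*(11*(-5)) - 1/14 = 12*(-55) - 1/14 = -660 - 1/14 = -9241/14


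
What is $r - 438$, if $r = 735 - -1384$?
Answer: $1681$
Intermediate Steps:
$r = 2119$ ($r = 735 + 1384 = 2119$)
$r - 438 = 2119 - 438 = 1681$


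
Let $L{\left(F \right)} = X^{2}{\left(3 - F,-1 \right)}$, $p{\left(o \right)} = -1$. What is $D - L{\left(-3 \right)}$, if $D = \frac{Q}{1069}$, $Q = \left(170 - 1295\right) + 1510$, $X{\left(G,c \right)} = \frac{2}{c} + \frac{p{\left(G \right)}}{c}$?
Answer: $- \frac{684}{1069} \approx -0.63985$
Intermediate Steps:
$X{\left(G,c \right)} = \frac{1}{c}$ ($X{\left(G,c \right)} = \frac{2}{c} - \frac{1}{c} = \frac{1}{c}$)
$Q = 385$ ($Q = -1125 + 1510 = 385$)
$L{\left(F \right)} = 1$ ($L{\left(F \right)} = \left(\frac{1}{-1}\right)^{2} = \left(-1\right)^{2} = 1$)
$D = \frac{385}{1069} \approx 0.36015$
$D - L{\left(-3 \right)} = \frac{385}{1069} - 1 = - \frac{684}{1069}$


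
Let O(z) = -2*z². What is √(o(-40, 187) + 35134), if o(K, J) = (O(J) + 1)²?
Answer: √4891219103 ≈ 69937.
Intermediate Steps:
o(K, J) = (1 - 2*J²)² (o(K, J) = (-2*J² + 1)² = (1 - 2*J²)²)
√(o(-40, 187) + 35134) = √((-1 + 2*187²)² + 35134) = √((-1 + 2*34969)² + 35134) = √((-1 + 69938)² + 35134) = √(69937² + 35134) = √(4891183969 + 35134) = √4891219103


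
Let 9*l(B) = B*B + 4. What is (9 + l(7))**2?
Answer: 17956/81 ≈ 221.68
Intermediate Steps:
l(B) = 4/9 + B**2/9 (l(B) = (B*B + 4)/9 = (B**2 + 4)/9 = (4 + B**2)/9 = 4/9 + B**2/9)
(9 + l(7))**2 = (9 + (4/9 + (1/9)*7**2))**2 = (9 + (4/9 + (1/9)*49))**2 = (9 + (4/9 + 49/9))**2 = (9 + 53/9)**2 = (134/9)**2 = 17956/81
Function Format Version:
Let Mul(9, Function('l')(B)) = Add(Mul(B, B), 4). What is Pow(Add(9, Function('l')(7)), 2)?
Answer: Rational(17956, 81) ≈ 221.68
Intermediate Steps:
Function('l')(B) = Add(Rational(4, 9), Mul(Rational(1, 9), Pow(B, 2))) (Function('l')(B) = Mul(Rational(1, 9), Add(Mul(B, B), 4)) = Mul(Rational(1, 9), Add(Pow(B, 2), 4)) = Mul(Rational(1, 9), Add(4, Pow(B, 2))) = Add(Rational(4, 9), Mul(Rational(1, 9), Pow(B, 2))))
Pow(Add(9, Function('l')(7)), 2) = Pow(Add(9, Add(Rational(4, 9), Mul(Rational(1, 9), Pow(7, 2)))), 2) = Pow(Add(9, Add(Rational(4, 9), Mul(Rational(1, 9), 49))), 2) = Pow(Add(9, Add(Rational(4, 9), Rational(49, 9))), 2) = Pow(Add(9, Rational(53, 9)), 2) = Pow(Rational(134, 9), 2) = Rational(17956, 81)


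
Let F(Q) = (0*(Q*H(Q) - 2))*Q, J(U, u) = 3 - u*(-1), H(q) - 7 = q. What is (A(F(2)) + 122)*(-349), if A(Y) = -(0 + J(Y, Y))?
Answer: -41531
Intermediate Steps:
H(q) = 7 + q
J(U, u) = 3 + u (J(U, u) = 3 - (-1)*u = 3 + u)
F(Q) = 0 (F(Q) = (0*(Q*(7 + Q) - 2))*Q = (0*(-2 + Q*(7 + Q)))*Q = 0*Q = 0)
A(Y) = -3 - Y (A(Y) = -(0 + (3 + Y)) = -(3 + Y) = -3 - Y)
(A(F(2)) + 122)*(-349) = ((-3 - 1*0) + 122)*(-349) = ((-3 + 0) + 122)*(-349) = (-3 + 122)*(-349) = 119*(-349) = -41531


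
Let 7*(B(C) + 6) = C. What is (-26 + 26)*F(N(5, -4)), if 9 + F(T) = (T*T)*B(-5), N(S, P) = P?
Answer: 0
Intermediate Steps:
B(C) = -6 + C/7
F(T) = -9 - 47*T²/7 (F(T) = -9 + (T*T)*(-6 + (⅐)*(-5)) = -9 + T²*(-6 - 5/7) = -9 + T²*(-47/7) = -9 - 47*T²/7)
(-26 + 26)*F(N(5, -4)) = (-26 + 26)*(-9 - 47/7*(-4)²) = 0*(-9 - 47/7*16) = 0*(-9 - 752/7) = 0*(-815/7) = 0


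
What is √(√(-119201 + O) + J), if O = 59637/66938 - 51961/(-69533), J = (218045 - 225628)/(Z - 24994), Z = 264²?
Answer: √(-1910345987091580253588674 + 2419547926487314*I*√2582268094751722551456510)/3355822366834 ≈ 13.135 + 13.142*I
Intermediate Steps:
Z = 69696
J = -7583/44702 (J = (218045 - 225628)/(69696 - 24994) = -7583/44702 ≈ -0.16963)
O = 7624904939/4654399954 (O = 59637*(1/66938) - 51961*(-1/69533) = 59637/66938 + 51961/69533 = 7624904939/4654399954 ≈ 1.6382)
√(√(-119201 + O) + J) = √(√(-119201 + 7624904939/4654399954) - 7583/44702) = √(√(-554801504011815/4654399954) - 7583/44702) = √(I*√2582268094751722551456510/4654399954 - 7583/44702) = √(-7583/44702 + I*√2582268094751722551456510/4654399954)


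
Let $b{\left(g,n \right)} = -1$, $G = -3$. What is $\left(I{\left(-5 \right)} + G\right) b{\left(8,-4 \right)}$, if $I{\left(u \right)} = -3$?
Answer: $6$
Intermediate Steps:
$\left(I{\left(-5 \right)} + G\right) b{\left(8,-4 \right)} = \left(-3 - 3\right) \left(-1\right) = \left(-6\right) \left(-1\right) = 6$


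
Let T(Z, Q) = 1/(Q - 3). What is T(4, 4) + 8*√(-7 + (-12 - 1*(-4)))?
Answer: 1 + 8*I*√15 ≈ 1.0 + 30.984*I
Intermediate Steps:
T(Z, Q) = 1/(-3 + Q)
T(4, 4) + 8*√(-7 + (-12 - 1*(-4))) = 1/(-3 + 4) + 8*√(-7 + (-12 - 1*(-4))) = 1/1 + 8*√(-7 + (-12 + 4)) = 1 + 8*√(-7 - 8) = 1 + 8*√(-15) = 1 + 8*(I*√15) = 1 + 8*I*√15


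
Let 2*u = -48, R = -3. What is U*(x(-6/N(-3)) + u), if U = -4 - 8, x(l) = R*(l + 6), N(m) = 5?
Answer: 2304/5 ≈ 460.80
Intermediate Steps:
u = -24 (u = (½)*(-48) = -24)
x(l) = -18 - 3*l (x(l) = -3*(l + 6) = -3*(6 + l) = -18 - 3*l)
U = -12
U*(x(-6/N(-3)) + u) = -12*((-18 - (-18)/5) - 24) = -12*((-18 - 3*(-6/5)) - 24) = -12*((-18 + 18/5) - 24) = -12*(-72/5 - 24) = -12*(-192/5) = 2304/5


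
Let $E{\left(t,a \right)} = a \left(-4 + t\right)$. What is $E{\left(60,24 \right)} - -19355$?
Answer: $20699$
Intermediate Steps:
$E{\left(60,24 \right)} - -19355 = 24 \left(-4 + 60\right) - -19355 = 24 \cdot 56 + 19355 = 1344 + 19355 = 20699$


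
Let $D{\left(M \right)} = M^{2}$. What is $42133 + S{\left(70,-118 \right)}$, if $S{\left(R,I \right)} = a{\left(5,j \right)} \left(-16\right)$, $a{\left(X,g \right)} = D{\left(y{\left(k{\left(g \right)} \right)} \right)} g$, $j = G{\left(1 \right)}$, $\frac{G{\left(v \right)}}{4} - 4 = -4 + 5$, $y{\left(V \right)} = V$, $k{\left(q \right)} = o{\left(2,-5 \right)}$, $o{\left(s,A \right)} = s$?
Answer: $40853$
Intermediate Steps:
$k{\left(q \right)} = 2$
$G{\left(v \right)} = 20$ ($G{\left(v \right)} = 16 + 4 \left(-4 + 5\right) = 16 + 4 \cdot 1 = 16 + 4 = 20$)
$j = 20$
$a{\left(X,g \right)} = 4 g$ ($a{\left(X,g \right)} = 2^{2} g = 4 g$)
$S{\left(R,I \right)} = -1280$ ($S{\left(R,I \right)} = 4 \cdot 20 \left(-16\right) = 80 \left(-16\right) = -1280$)
$42133 + S{\left(70,-118 \right)} = 42133 - 1280 = 40853$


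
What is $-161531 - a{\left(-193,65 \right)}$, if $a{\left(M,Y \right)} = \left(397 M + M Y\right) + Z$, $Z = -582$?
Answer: $-71783$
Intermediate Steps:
$a{\left(M,Y \right)} = -582 + 397 M + M Y$ ($a{\left(M,Y \right)} = \left(397 M + M Y\right) - 582 = -582 + 397 M + M Y$)
$-161531 - a{\left(-193,65 \right)} = -161531 - \left(-582 + 397 \left(-193\right) - 12545\right) = -161531 - \left(-582 - 76621 - 12545\right) = -161531 - -89748 = -161531 + 89748 = -71783$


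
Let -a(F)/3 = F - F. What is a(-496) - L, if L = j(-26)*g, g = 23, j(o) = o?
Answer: 598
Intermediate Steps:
a(F) = 0 (a(F) = -3*(F - F) = -3*0 = 0)
L = -598 (L = -26*23 = -598)
a(-496) - L = 0 - 1*(-598) = 0 + 598 = 598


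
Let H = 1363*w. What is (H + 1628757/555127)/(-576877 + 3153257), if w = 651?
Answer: 123143258127/357554525065 ≈ 0.34440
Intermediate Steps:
H = 887313 (H = 1363*651 = 887313)
(H + 1628757/555127)/(-576877 + 3153257) = (887313 + 1628757/555127)/(-576877 + 3153257) = (887313 + 1628757*(1/555127))/2576380 = (887313 + 1628757/555127)*(1/2576380) = (492573032508/555127)*(1/2576380) = 123143258127/357554525065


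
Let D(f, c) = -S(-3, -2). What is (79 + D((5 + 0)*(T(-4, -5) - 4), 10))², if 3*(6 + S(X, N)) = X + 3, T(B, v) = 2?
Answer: 7225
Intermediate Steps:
S(X, N) = -5 + X/3 (S(X, N) = -6 + (X + 3)/3 = -6 + (3 + X)/3 = -6 + (1 + X/3) = -5 + X/3)
D(f, c) = 6 (D(f, c) = -(-5 + (⅓)*(-3)) = -(-5 - 1) = -1*(-6) = 6)
(79 + D((5 + 0)*(T(-4, -5) - 4), 10))² = (79 + 6)² = 85² = 7225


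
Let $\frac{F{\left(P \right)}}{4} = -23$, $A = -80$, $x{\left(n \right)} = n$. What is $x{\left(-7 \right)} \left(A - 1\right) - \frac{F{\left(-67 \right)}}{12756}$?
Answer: $\frac{1808186}{3189} \approx 567.01$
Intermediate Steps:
$F{\left(P \right)} = -92$ ($F{\left(P \right)} = 4 \left(-23\right) = -92$)
$x{\left(-7 \right)} \left(A - 1\right) - \frac{F{\left(-67 \right)}}{12756} = - 7 \left(-80 - 1\right) - - \frac{92}{12756} = \left(-7\right) \left(-81\right) - \left(-92\right) \frac{1}{12756} = 567 - - \frac{23}{3189} = 567 + \frac{23}{3189} = \frac{1808186}{3189}$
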